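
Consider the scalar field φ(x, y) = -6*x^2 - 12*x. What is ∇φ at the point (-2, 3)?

(12, 0)

∂φ/∂x = -12*x - 12
∂φ/∂y = 0
∇φ = (-12*x - 12, 0)
At (-2, 3): (12, 0).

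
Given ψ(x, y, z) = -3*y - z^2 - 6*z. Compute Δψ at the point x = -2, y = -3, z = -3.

-2

∂²ψ/∂x² = 0
∂²ψ/∂y² = 0
∂²ψ/∂z² = -2
∇²ψ = -2
At (-2, -3, -3): -2.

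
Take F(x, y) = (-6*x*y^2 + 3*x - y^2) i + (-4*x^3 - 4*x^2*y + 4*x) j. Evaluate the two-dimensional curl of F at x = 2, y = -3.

-74

∂F₂/∂x = -12*x^2 - 8*x*y + 4
∂F₁/∂y = -12*x*y - 2*y
Scalar curl = -12*x^2 + 4*x*y + 2*y + 4
At (2, -3): -74.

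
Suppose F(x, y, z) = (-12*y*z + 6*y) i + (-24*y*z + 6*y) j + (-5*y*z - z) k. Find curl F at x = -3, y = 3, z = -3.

(∇×F)₁ = ∂F₃/∂y − ∂F₂/∂z = 24*y - 5*z
(∇×F)₂ = ∂F₁/∂z − ∂F₃/∂x = -12*y
(∇×F)₃ = ∂F₂/∂x − ∂F₁/∂y = 12*z - 6
∇×F = (24*y - 5*z, -12*y, 12*z - 6)
At (-3, 3, -3): (87, -36, -42).

(87, -36, -42)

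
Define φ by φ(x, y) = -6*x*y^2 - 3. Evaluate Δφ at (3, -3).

∂²φ/∂x² = 0
∂²φ/∂y² = -12*x
∇²φ = -12*x
At (3, -3): -36.

-36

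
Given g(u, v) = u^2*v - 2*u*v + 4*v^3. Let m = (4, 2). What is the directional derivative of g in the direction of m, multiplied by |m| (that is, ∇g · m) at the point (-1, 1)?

14

∂g/∂u = 2*u*v - 2*v
∂g/∂v = u^2 - 2*u + 12*v^2
∇g at (-1, 1) = (-4, 15)
∇g · m = (-4)(4) + (15)(2) = 14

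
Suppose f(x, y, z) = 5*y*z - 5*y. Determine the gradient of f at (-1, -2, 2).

∂f/∂x = 0
∂f/∂y = 5*z - 5
∂f/∂z = 5*y
∇f = (0, 5*z - 5, 5*y)
At (-1, -2, 2): (0, 5, -10).

(0, 5, -10)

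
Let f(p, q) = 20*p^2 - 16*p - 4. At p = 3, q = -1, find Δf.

∂²f/∂p² = 40
∂²f/∂q² = 0
∇²f = 40
At (3, -1): 40.

40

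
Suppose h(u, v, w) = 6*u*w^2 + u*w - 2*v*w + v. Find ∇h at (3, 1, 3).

(57, -5, 109)

∂h/∂u = 6*w^2 + w
∂h/∂v = -2*w + 1
∂h/∂w = 12*u*w + u - 2*v
∇h = (6*w^2 + w, -2*w + 1, 12*u*w + u - 2*v)
At (3, 1, 3): (57, -5, 109).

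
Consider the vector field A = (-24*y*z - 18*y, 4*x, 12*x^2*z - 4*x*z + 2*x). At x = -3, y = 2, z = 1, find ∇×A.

(∇×A)₁ = ∂A₃/∂y − ∂A₂/∂z = 0
(∇×A)₂ = ∂A₁/∂z − ∂A₃/∂x = -24*x*z - 24*y + 4*z - 2
(∇×A)₃ = ∂A₂/∂x − ∂A₁/∂y = 24*z + 22
∇×A = (0, -24*x*z - 24*y + 4*z - 2, 24*z + 22)
At (-3, 2, 1): (0, 26, 46).

(0, 26, 46)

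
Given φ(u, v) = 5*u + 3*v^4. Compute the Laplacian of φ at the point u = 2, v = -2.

∂²φ/∂u² = 0
∂²φ/∂v² = 36*v^2
∇²φ = 36*v^2
At (2, -2): 144.

144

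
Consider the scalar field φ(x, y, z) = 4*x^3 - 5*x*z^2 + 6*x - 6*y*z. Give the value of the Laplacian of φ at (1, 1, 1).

14

∂²φ/∂x² = 24*x
∂²φ/∂y² = 0
∂²φ/∂z² = -10*x
∇²φ = 14*x
At (1, 1, 1): 14.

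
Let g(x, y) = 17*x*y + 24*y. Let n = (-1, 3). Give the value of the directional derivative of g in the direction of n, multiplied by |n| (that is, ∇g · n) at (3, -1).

242

∂g/∂x = 17*y
∂g/∂y = 17*x + 24
∇g at (3, -1) = (-17, 75)
∇g · n = (-17)(-1) + (75)(3) = 242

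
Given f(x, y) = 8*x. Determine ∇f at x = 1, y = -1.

(8, 0)

∂f/∂x = 8
∂f/∂y = 0
∇f = (8, 0)
At (1, -1): (8, 0).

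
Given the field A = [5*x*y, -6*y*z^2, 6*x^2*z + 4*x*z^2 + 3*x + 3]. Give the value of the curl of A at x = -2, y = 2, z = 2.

(48, 29, 10)

(∇×A)₁ = ∂A₃/∂y − ∂A₂/∂z = 12*y*z
(∇×A)₂ = ∂A₁/∂z − ∂A₃/∂x = -12*x*z - 4*z^2 - 3
(∇×A)₃ = ∂A₂/∂x − ∂A₁/∂y = -5*x
∇×A = (12*y*z, -12*x*z - 4*z^2 - 3, -5*x)
At (-2, 2, 2): (48, 29, 10).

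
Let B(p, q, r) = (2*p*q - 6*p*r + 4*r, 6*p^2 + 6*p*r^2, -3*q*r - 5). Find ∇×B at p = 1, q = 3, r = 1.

(-15, -2, 16)

(∇×B)₁ = ∂B₃/∂q − ∂B₂/∂r = -12*p*r - 3*r
(∇×B)₂ = ∂B₁/∂r − ∂B₃/∂p = -6*p + 4
(∇×B)₃ = ∂B₂/∂p − ∂B₁/∂q = 10*p + 6*r^2
∇×B = (-12*p*r - 3*r, -6*p + 4, 10*p + 6*r^2)
At (1, 3, 1): (-15, -2, 16).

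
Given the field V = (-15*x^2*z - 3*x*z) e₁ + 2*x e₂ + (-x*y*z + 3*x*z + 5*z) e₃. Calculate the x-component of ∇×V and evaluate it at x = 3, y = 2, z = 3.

-9

(∇×V)_1 = ∂V₃/∂y − ∂V₂/∂z
= -x*z − (0)
= -x*z
At (3, 2, 3): -9.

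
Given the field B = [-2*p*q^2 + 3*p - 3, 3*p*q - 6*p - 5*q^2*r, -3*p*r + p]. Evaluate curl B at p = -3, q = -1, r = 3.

(∇×B)₁ = ∂B₃/∂q − ∂B₂/∂r = 5*q^2
(∇×B)₂ = ∂B₁/∂r − ∂B₃/∂p = 3*r - 1
(∇×B)₃ = ∂B₂/∂p − ∂B₁/∂q = 4*p*q + 3*q - 6
∇×B = (5*q^2, 3*r - 1, 4*p*q + 3*q - 6)
At (-3, -1, 3): (5, 8, 3).

(5, 8, 3)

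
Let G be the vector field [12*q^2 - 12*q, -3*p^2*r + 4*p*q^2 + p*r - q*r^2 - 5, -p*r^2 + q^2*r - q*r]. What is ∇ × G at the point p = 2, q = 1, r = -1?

(7, 1, 3)

(∇×G)₁ = ∂G₃/∂q − ∂G₂/∂r = 3*p^2 - p + 4*q*r - r
(∇×G)₂ = ∂G₁/∂r − ∂G₃/∂p = r^2
(∇×G)₃ = ∂G₂/∂p − ∂G₁/∂q = -6*p*r + 4*q^2 - 24*q + r + 12
∇×G = (3*p^2 - p + 4*q*r - r, r^2, -6*p*r + 4*q^2 - 24*q + r + 12)
At (2, 1, -1): (7, 1, 3).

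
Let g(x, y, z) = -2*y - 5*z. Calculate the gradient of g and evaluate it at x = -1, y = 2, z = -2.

(0, -2, -5)

∂g/∂x = 0
∂g/∂y = -2
∂g/∂z = -5
∇g = (0, -2, -5)
At (-1, 2, -2): (0, -2, -5).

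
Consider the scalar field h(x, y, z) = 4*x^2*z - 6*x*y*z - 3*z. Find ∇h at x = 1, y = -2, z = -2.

(-40, 12, 13)

∂h/∂x = 8*x*z - 6*y*z
∂h/∂y = -6*x*z
∂h/∂z = 4*x^2 - 6*x*y - 3
∇h = (8*x*z - 6*y*z, -6*x*z, 4*x^2 - 6*x*y - 3)
At (1, -2, -2): (-40, 12, 13).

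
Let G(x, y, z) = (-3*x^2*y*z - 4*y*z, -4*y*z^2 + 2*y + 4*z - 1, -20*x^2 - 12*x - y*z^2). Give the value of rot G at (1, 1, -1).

(∇×G)₁ = ∂G₃/∂y − ∂G₂/∂z = 8*y*z - z^2 - 4
(∇×G)₂ = ∂G₁/∂z − ∂G₃/∂x = -3*x^2*y + 40*x - 4*y + 12
(∇×G)₃ = ∂G₂/∂x − ∂G₁/∂y = 3*x^2*z + 4*z
∇×G = (8*y*z - z^2 - 4, -3*x^2*y + 40*x - 4*y + 12, 3*x^2*z + 4*z)
At (1, 1, -1): (-13, 45, -7).

(-13, 45, -7)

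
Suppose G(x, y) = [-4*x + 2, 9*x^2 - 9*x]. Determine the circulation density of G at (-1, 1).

∂G₂/∂x = 18*x - 9
∂G₁/∂y = 0
Scalar curl = 18*x - 9
At (-1, 1): -27.

-27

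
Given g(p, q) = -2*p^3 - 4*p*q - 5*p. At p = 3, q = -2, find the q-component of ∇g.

(∇g)_2 = ∂g/∂q = -4*p
At (3, -2): -12.

-12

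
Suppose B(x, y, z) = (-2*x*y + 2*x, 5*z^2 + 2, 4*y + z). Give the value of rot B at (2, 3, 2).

(-16, 0, 4)

(∇×B)₁ = ∂B₃/∂y − ∂B₂/∂z = -10*z + 4
(∇×B)₂ = ∂B₁/∂z − ∂B₃/∂x = 0
(∇×B)₃ = ∂B₂/∂x − ∂B₁/∂y = 2*x
∇×B = (-10*z + 4, 0, 2*x)
At (2, 3, 2): (-16, 0, 4).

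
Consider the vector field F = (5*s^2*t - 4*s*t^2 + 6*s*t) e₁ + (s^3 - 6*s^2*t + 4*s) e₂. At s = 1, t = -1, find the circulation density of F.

∂F₂/∂s = 3*s^2 - 12*s*t + 4
∂F₁/∂t = 5*s^2 - 8*s*t + 6*s
Scalar curl = -2*s^2 - 4*s*t - 6*s + 4
At (1, -1): 0.

0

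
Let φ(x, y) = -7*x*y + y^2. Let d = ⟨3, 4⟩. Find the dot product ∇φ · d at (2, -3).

-17

∂φ/∂x = -7*y
∂φ/∂y = -7*x + 2*y
∇φ at (2, -3) = (21, -20)
∇φ · d = (21)(3) + (-20)(4) = -17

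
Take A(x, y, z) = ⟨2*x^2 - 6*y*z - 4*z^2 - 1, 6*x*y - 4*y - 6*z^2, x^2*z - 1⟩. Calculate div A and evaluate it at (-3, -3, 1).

∂A₁/∂x = 4*x
∂A₂/∂y = 6*x - 4
∂A₃/∂z = x^2
∇·A = x^2 + 10*x - 4
At (-3, -3, 1): -25.

-25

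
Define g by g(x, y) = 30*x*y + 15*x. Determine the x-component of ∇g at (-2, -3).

-75

(∇g)_1 = ∂g/∂x = 30*y + 15
At (-2, -3): -75.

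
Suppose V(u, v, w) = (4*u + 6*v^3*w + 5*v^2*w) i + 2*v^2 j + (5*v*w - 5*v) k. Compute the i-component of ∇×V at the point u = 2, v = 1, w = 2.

(∇×V)_1 = ∂V₃/∂v − ∂V₂/∂w
= 5*w - 5 − (0)
= 5*w - 5
At (2, 1, 2): 5.

5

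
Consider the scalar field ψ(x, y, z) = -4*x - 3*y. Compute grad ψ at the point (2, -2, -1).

(-4, -3, 0)

∂ψ/∂x = -4
∂ψ/∂y = -3
∂ψ/∂z = 0
∇ψ = (-4, -3, 0)
At (2, -2, -1): (-4, -3, 0).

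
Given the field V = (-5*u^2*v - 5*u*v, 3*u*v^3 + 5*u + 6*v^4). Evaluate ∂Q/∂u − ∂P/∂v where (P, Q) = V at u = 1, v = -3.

∂V₂/∂u = 3*v^3 + 5
∂V₁/∂v = -5*u^2 - 5*u
Scalar curl = 5*u^2 + 5*u + 3*v^3 + 5
At (1, -3): -66.

-66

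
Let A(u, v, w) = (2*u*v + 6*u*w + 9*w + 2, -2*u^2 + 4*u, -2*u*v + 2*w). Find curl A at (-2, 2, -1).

(4, 1, 16)

(∇×A)₁ = ∂A₃/∂v − ∂A₂/∂w = -2*u
(∇×A)₂ = ∂A₁/∂w − ∂A₃/∂u = 6*u + 2*v + 9
(∇×A)₃ = ∂A₂/∂u − ∂A₁/∂v = -6*u + 4
∇×A = (-2*u, 6*u + 2*v + 9, -6*u + 4)
At (-2, 2, -1): (4, 1, 16).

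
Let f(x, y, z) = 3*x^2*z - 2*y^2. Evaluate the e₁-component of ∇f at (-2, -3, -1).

(∇f)_1 = ∂f/∂x = 6*x*z
At (-2, -3, -1): 12.

12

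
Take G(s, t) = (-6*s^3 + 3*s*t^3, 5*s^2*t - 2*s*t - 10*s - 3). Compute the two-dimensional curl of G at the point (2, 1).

-10

∂G₂/∂s = 10*s*t - 2*t - 10
∂G₁/∂t = 9*s*t^2
Scalar curl = -9*s*t^2 + 10*s*t - 2*t - 10
At (2, 1): -10.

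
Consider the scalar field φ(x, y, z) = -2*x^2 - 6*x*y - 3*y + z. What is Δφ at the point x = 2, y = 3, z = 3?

∂²φ/∂x² = -4
∂²φ/∂y² = 0
∂²φ/∂z² = 0
∇²φ = -4
At (2, 3, 3): -4.

-4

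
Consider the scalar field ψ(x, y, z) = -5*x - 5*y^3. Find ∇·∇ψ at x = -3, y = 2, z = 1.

∂²ψ/∂x² = 0
∂²ψ/∂y² = -30*y
∂²ψ/∂z² = 0
∇²ψ = -30*y
At (-3, 2, 1): -60.

-60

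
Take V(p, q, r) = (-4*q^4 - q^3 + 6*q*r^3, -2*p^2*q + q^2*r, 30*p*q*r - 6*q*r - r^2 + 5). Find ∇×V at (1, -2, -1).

(∇×V)₁ = ∂V₃/∂q − ∂V₂/∂r = 30*p*r - q^2 - 6*r
(∇×V)₂ = ∂V₁/∂r − ∂V₃/∂p = 18*q*r^2 - 30*q*r
(∇×V)₃ = ∂V₂/∂p − ∂V₁/∂q = -4*p*q + 16*q^3 + 3*q^2 - 6*r^3
∇×V = (30*p*r - q^2 - 6*r, 18*q*r^2 - 30*q*r, -4*p*q + 16*q^3 + 3*q^2 - 6*r^3)
At (1, -2, -1): (-28, -96, -102).

(-28, -96, -102)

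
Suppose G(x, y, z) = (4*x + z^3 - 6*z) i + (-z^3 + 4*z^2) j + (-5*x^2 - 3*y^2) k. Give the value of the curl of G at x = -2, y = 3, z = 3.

(-15, 1, 0)

(∇×G)₁ = ∂G₃/∂y − ∂G₂/∂z = -6*y + 3*z^2 - 8*z
(∇×G)₂ = ∂G₁/∂z − ∂G₃/∂x = 10*x + 3*z^2 - 6
(∇×G)₃ = ∂G₂/∂x − ∂G₁/∂y = 0
∇×G = (-6*y + 3*z^2 - 8*z, 10*x + 3*z^2 - 6, 0)
At (-2, 3, 3): (-15, 1, 0).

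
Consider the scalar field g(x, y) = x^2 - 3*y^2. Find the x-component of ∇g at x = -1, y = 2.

(∇g)_1 = ∂g/∂x = 2*x
At (-1, 2): -2.

-2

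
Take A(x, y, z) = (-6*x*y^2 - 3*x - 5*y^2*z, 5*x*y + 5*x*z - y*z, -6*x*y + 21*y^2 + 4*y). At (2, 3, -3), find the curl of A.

(∇×A)₁ = ∂A₃/∂y − ∂A₂/∂z = -11*x + 43*y + 4
(∇×A)₂ = ∂A₁/∂z − ∂A₃/∂x = -5*y^2 + 6*y
(∇×A)₃ = ∂A₂/∂x − ∂A₁/∂y = 12*x*y + 10*y*z + 5*y + 5*z
∇×A = (-11*x + 43*y + 4, -5*y^2 + 6*y, 12*x*y + 10*y*z + 5*y + 5*z)
At (2, 3, -3): (111, -27, -18).

(111, -27, -18)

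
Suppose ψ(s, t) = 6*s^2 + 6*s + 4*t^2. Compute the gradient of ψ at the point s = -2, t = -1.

(-18, -8)

∂ψ/∂s = 12*s + 6
∂ψ/∂t = 8*t
∇ψ = (12*s + 6, 8*t)
At (-2, -1): (-18, -8).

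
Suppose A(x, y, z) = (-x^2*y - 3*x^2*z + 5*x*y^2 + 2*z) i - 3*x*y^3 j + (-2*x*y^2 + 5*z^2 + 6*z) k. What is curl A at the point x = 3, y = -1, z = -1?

(∇×A)₁ = ∂A₃/∂y − ∂A₂/∂z = -4*x*y
(∇×A)₂ = ∂A₁/∂z − ∂A₃/∂x = -3*x^2 + 2*y^2 + 2
(∇×A)₃ = ∂A₂/∂x − ∂A₁/∂y = x^2 - 10*x*y - 3*y^3
∇×A = (-4*x*y, -3*x^2 + 2*y^2 + 2, x^2 - 10*x*y - 3*y^3)
At (3, -1, -1): (12, -23, 42).

(12, -23, 42)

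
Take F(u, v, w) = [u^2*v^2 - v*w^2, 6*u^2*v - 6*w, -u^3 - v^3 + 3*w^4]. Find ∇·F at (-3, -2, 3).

∂F₁/∂u = 2*u*v^2
∂F₂/∂v = 6*u^2
∂F₃/∂w = 12*w^3
∇·F = 6*u^2 + 2*u*v^2 + 12*w^3
At (-3, -2, 3): 354.

354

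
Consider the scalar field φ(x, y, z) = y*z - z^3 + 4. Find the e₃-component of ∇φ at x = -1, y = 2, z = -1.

-1

(∇φ)_3 = ∂φ/∂z = y - 3*z^2
At (-1, 2, -1): -1.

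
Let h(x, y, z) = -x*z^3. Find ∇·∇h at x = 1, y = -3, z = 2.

-12

∂²h/∂x² = 0
∂²h/∂y² = 0
∂²h/∂z² = -6*x*z
∇²h = -6*x*z
At (1, -3, 2): -12.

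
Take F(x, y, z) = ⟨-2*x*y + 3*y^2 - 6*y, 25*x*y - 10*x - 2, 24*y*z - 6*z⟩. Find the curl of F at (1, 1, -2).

(-48, 0, 17)

(∇×F)₁ = ∂F₃/∂y − ∂F₂/∂z = 24*z
(∇×F)₂ = ∂F₁/∂z − ∂F₃/∂x = 0
(∇×F)₃ = ∂F₂/∂x − ∂F₁/∂y = 2*x + 19*y - 4
∇×F = (24*z, 0, 2*x + 19*y - 4)
At (1, 1, -2): (-48, 0, 17).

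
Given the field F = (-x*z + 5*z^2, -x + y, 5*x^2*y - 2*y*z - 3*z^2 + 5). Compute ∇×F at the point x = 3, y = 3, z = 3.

(39, -63, -1)

(∇×F)₁ = ∂F₃/∂y − ∂F₂/∂z = 5*x^2 - 2*z
(∇×F)₂ = ∂F₁/∂z − ∂F₃/∂x = -10*x*y - x + 10*z
(∇×F)₃ = ∂F₂/∂x − ∂F₁/∂y = -1
∇×F = (5*x^2 - 2*z, -10*x*y - x + 10*z, -1)
At (3, 3, 3): (39, -63, -1).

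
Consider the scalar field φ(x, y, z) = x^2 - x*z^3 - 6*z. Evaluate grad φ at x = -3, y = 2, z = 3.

(-33, 0, 75)

∂φ/∂x = 2*x - z^3
∂φ/∂y = 0
∂φ/∂z = -3*x*z^2 - 6
∇φ = (2*x - z^3, 0, -3*x*z^2 - 6)
At (-3, 2, 3): (-33, 0, 75).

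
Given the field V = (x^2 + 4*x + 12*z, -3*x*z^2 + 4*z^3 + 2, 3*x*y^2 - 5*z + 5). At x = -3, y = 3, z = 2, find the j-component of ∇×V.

-15

(∇×V)_2 = ∂V₁/∂z − ∂V₃/∂x
= 12 − (3*y^2)
= -3*y^2 + 12
At (-3, 3, 2): -15.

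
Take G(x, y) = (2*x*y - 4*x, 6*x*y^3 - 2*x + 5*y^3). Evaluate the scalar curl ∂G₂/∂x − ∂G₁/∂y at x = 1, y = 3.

∂G₂/∂x = 6*y^3 - 2
∂G₁/∂y = 2*x
Scalar curl = -2*x + 6*y^3 - 2
At (1, 3): 158.

158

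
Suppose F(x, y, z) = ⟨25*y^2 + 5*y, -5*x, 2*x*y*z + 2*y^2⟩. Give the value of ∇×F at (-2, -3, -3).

(∇×F)₁ = ∂F₃/∂y − ∂F₂/∂z = 2*x*z + 4*y
(∇×F)₂ = ∂F₁/∂z − ∂F₃/∂x = -2*y*z
(∇×F)₃ = ∂F₂/∂x − ∂F₁/∂y = -50*y - 10
∇×F = (2*x*z + 4*y, -2*y*z, -50*y - 10)
At (-2, -3, -3): (0, -18, 140).

(0, -18, 140)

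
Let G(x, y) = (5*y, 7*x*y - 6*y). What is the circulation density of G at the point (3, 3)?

16

∂G₂/∂x = 7*y
∂G₁/∂y = 5
Scalar curl = 7*y - 5
At (3, 3): 16.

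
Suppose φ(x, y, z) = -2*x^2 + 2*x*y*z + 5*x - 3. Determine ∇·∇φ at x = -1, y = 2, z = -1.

∂²φ/∂x² = -4
∂²φ/∂y² = 0
∂²φ/∂z² = 0
∇²φ = -4
At (-1, 2, -1): -4.

-4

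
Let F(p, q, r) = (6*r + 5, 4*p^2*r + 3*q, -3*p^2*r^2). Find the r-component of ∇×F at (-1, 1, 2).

-16

(∇×F)_3 = ∂F₂/∂p − ∂F₁/∂q
= 8*p*r − (0)
= 8*p*r
At (-1, 1, 2): -16.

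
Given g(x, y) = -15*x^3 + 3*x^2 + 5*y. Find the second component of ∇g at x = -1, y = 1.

(∇g)_2 = ∂g/∂y = 5
At (-1, 1): 5.

5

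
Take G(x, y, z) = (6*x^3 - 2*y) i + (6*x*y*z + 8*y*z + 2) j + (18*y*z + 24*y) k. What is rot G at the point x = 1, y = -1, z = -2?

(∇×G)₁ = ∂G₃/∂y − ∂G₂/∂z = -6*x*y - 8*y + 18*z + 24
(∇×G)₂ = ∂G₁/∂z − ∂G₃/∂x = 0
(∇×G)₃ = ∂G₂/∂x − ∂G₁/∂y = 6*y*z + 2
∇×G = (-6*x*y - 8*y + 18*z + 24, 0, 6*y*z + 2)
At (1, -1, -2): (2, 0, 14).

(2, 0, 14)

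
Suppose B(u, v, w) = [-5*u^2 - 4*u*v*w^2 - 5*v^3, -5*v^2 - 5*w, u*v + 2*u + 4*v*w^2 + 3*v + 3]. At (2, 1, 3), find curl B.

(46, -51, 87)

(∇×B)₁ = ∂B₃/∂v − ∂B₂/∂w = u + 4*w^2 + 8
(∇×B)₂ = ∂B₁/∂w − ∂B₃/∂u = -8*u*v*w - v - 2
(∇×B)₃ = ∂B₂/∂u − ∂B₁/∂v = 4*u*w^2 + 15*v^2
∇×B = (u + 4*w^2 + 8, -8*u*v*w - v - 2, 4*u*w^2 + 15*v^2)
At (2, 1, 3): (46, -51, 87).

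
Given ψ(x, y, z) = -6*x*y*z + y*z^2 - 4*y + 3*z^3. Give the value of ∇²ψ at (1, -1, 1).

16

∂²ψ/∂x² = 0
∂²ψ/∂y² = 0
∂²ψ/∂z² = 2*(y + 9*z)
∇²ψ = 2*y + 18*z
At (1, -1, 1): 16.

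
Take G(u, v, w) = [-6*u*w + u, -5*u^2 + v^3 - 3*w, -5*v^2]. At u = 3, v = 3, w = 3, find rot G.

(∇×G)₁ = ∂G₃/∂v − ∂G₂/∂w = -10*v + 3
(∇×G)₂ = ∂G₁/∂w − ∂G₃/∂u = -6*u
(∇×G)₃ = ∂G₂/∂u − ∂G₁/∂v = -10*u
∇×G = (-10*v + 3, -6*u, -10*u)
At (3, 3, 3): (-27, -18, -30).

(-27, -18, -30)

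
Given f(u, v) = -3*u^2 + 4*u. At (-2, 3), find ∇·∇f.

∂²f/∂u² = -6
∂²f/∂v² = 0
∇²f = -6
At (-2, 3): -6.

-6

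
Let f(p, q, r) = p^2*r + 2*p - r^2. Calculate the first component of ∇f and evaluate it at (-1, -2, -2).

(∇f)_1 = ∂f/∂p = 2*p*r + 2
At (-1, -2, -2): 6.

6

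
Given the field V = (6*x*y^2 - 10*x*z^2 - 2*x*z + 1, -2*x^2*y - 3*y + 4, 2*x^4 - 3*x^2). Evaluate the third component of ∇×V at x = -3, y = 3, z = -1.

(∇×V)_3 = ∂V₂/∂x − ∂V₁/∂y
= -4*x*y − (12*x*y)
= -16*x*y
At (-3, 3, -1): 144.

144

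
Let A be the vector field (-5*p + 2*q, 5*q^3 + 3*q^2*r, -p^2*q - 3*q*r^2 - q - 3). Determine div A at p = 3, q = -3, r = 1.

∂A₁/∂p = -5
∂A₂/∂q = 15*q^2 + 6*q*r
∂A₃/∂r = -6*q*r
∇·A = 15*q^2 - 5
At (3, -3, 1): 130.

130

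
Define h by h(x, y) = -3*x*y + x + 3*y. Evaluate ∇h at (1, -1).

∂h/∂x = -3*y + 1
∂h/∂y = -3*x + 3
∇h = (-3*y + 1, -3*x + 3)
At (1, -1): (4, 0).

(4, 0)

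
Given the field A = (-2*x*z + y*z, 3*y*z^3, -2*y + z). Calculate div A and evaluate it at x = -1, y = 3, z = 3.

76

∂A₁/∂x = -2*z
∂A₂/∂y = 3*z^3
∂A₃/∂z = 1
∇·A = 3*z^3 - 2*z + 1
At (-1, 3, 3): 76.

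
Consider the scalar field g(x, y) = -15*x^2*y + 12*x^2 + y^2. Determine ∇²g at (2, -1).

∂²g/∂x² = 6*(-5*y + 4)
∂²g/∂y² = 2
∇²g = -30*y + 26
At (2, -1): 56.

56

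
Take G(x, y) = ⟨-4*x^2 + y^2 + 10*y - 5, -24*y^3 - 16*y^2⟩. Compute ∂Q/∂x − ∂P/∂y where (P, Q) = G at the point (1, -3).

-4

∂G₂/∂x = 0
∂G₁/∂y = 2*y + 10
Scalar curl = -2*y - 10
At (1, -3): -4.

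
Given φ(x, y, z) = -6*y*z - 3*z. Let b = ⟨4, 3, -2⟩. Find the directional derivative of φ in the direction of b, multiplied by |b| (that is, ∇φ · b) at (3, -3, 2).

-66

∂φ/∂x = 0
∂φ/∂y = -6*z
∂φ/∂z = -6*y - 3
∇φ at (3, -3, 2) = (0, -12, 15)
∇φ · b = (0)(4) + (-12)(3) + (15)(-2) = -66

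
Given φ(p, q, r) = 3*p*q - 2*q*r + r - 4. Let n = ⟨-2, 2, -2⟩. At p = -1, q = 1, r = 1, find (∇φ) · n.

-14

∂φ/∂p = 3*q
∂φ/∂q = 3*p - 2*r
∂φ/∂r = -2*q + 1
∇φ at (-1, 1, 1) = (3, -5, -1)
∇φ · n = (3)(-2) + (-5)(2) + (-1)(-2) = -14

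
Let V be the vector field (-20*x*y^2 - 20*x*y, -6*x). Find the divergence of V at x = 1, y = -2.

∂V₁/∂x = -20*y^2 - 20*y
∂V₂/∂y = 0
∇·V = -20*y^2 - 20*y
At (1, -2): -40.

-40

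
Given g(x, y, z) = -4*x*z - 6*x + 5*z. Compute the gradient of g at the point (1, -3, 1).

∂g/∂x = -4*z - 6
∂g/∂y = 0
∂g/∂z = -4*x + 5
∇g = (-4*z - 6, 0, -4*x + 5)
At (1, -3, 1): (-10, 0, 1).

(-10, 0, 1)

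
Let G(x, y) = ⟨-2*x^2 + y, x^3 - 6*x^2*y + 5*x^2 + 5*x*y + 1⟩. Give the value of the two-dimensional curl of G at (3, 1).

25

∂G₂/∂x = 3*x^2 - 12*x*y + 10*x + 5*y
∂G₁/∂y = 1
Scalar curl = 3*x^2 - 12*x*y + 10*x + 5*y - 1
At (3, 1): 25.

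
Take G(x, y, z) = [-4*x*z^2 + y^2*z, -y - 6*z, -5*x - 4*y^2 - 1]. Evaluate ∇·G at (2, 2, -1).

∂G₁/∂x = -4*z^2
∂G₂/∂y = -1
∂G₃/∂z = 0
∇·G = -4*z^2 - 1
At (2, 2, -1): -5.

-5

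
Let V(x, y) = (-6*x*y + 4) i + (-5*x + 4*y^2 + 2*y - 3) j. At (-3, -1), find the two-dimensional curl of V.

-23

∂V₂/∂x = -5
∂V₁/∂y = -6*x
Scalar curl = 6*x - 5
At (-3, -1): -23.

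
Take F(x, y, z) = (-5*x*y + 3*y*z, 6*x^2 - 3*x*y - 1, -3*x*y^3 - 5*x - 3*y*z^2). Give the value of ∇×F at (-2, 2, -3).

(45, 35, -31)

(∇×F)₁ = ∂F₃/∂y − ∂F₂/∂z = -9*x*y^2 - 3*z^2
(∇×F)₂ = ∂F₁/∂z − ∂F₃/∂x = 3*y^3 + 3*y + 5
(∇×F)₃ = ∂F₂/∂x − ∂F₁/∂y = 17*x - 3*y - 3*z
∇×F = (-9*x*y^2 - 3*z^2, 3*y^3 + 3*y + 5, 17*x - 3*y - 3*z)
At (-2, 2, -3): (45, 35, -31).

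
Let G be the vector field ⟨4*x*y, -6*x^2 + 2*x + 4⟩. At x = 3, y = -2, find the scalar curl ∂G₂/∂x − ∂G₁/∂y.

-46

∂G₂/∂x = -12*x + 2
∂G₁/∂y = 4*x
Scalar curl = -16*x + 2
At (3, -2): -46.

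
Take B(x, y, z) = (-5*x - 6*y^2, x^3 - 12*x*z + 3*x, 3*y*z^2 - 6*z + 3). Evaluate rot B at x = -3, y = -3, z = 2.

(∇×B)₁ = ∂B₃/∂y − ∂B₂/∂z = 12*x + 3*z^2
(∇×B)₂ = ∂B₁/∂z − ∂B₃/∂x = 0
(∇×B)₃ = ∂B₂/∂x − ∂B₁/∂y = 3*x^2 + 12*y - 12*z + 3
∇×B = (12*x + 3*z^2, 0, 3*x^2 + 12*y - 12*z + 3)
At (-3, -3, 2): (-24, 0, -30).

(-24, 0, -30)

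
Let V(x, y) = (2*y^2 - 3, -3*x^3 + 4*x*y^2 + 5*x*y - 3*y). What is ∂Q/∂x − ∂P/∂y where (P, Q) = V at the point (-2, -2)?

∂V₂/∂x = -9*x^2 + 4*y^2 + 5*y
∂V₁/∂y = 4*y
Scalar curl = -9*x^2 + 4*y^2 + y
At (-2, -2): -22.

-22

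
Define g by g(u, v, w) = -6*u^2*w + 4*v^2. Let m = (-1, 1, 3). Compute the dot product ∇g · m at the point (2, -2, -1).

∂g/∂u = -12*u*w
∂g/∂v = 8*v
∂g/∂w = -6*u^2
∇g at (2, -2, -1) = (24, -16, -24)
∇g · m = (24)(-1) + (-16)(1) + (-24)(3) = -112

-112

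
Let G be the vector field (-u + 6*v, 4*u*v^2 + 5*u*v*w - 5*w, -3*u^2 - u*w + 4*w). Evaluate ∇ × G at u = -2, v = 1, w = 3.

(15, -9, 13)

(∇×G)₁ = ∂G₃/∂v − ∂G₂/∂w = -5*u*v + 5
(∇×G)₂ = ∂G₁/∂w − ∂G₃/∂u = 6*u + w
(∇×G)₃ = ∂G₂/∂u − ∂G₁/∂v = 4*v^2 + 5*v*w - 6
∇×G = (-5*u*v + 5, 6*u + w, 4*v^2 + 5*v*w - 6)
At (-2, 1, 3): (15, -9, 13).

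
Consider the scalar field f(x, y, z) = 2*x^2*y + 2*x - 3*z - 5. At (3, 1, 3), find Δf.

∂²f/∂x² = 4*y
∂²f/∂y² = 0
∂²f/∂z² = 0
∇²f = 4*y
At (3, 1, 3): 4.

4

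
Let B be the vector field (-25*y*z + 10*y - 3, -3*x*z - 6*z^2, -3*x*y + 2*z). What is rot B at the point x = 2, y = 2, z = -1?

(-12, -44, -32)

(∇×B)₁ = ∂B₃/∂y − ∂B₂/∂z = 12*z
(∇×B)₂ = ∂B₁/∂z − ∂B₃/∂x = -22*y
(∇×B)₃ = ∂B₂/∂x − ∂B₁/∂y = 22*z - 10
∇×B = (12*z, -22*y, 22*z - 10)
At (2, 2, -1): (-12, -44, -32).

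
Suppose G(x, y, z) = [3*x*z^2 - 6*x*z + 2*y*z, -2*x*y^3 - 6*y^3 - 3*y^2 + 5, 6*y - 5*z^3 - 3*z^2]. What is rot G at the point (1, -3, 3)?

(∇×G)₁ = ∂G₃/∂y − ∂G₂/∂z = 6
(∇×G)₂ = ∂G₁/∂z − ∂G₃/∂x = 6*x*z - 6*x + 2*y
(∇×G)₃ = ∂G₂/∂x − ∂G₁/∂y = -2*y^3 - 2*z
∇×G = (6, 6*x*z - 6*x + 2*y, -2*y^3 - 2*z)
At (1, -3, 3): (6, 6, 48).

(6, 6, 48)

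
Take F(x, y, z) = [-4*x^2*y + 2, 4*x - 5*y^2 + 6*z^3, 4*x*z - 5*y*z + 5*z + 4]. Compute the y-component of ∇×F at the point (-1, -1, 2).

-8

(∇×F)_2 = ∂F₁/∂z − ∂F₃/∂x
= 0 − (4*z)
= -4*z
At (-1, -1, 2): -8.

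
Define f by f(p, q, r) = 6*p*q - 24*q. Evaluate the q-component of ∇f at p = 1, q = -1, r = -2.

(∇f)_2 = ∂f/∂q = 6*p - 24
At (1, -1, -2): -18.

-18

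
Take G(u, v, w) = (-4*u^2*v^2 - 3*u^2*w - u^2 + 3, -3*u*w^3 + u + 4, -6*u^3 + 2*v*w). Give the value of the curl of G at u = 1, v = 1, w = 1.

(11, 15, 6)

(∇×G)₁ = ∂G₃/∂v − ∂G₂/∂w = 9*u*w^2 + 2*w
(∇×G)₂ = ∂G₁/∂w − ∂G₃/∂u = 15*u^2
(∇×G)₃ = ∂G₂/∂u − ∂G₁/∂v = 8*u^2*v - 3*w^3 + 1
∇×G = (9*u*w^2 + 2*w, 15*u^2, 8*u^2*v - 3*w^3 + 1)
At (1, 1, 1): (11, 15, 6).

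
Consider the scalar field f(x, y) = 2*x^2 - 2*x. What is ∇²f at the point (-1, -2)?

4

∂²f/∂x² = 4
∂²f/∂y² = 0
∇²f = 4
At (-1, -2): 4.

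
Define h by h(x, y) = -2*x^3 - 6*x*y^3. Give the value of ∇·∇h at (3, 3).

-360

∂²h/∂x² = -12*x
∂²h/∂y² = -36*x*y
∇²h = -36*x*y - 12*x
At (3, 3): -360.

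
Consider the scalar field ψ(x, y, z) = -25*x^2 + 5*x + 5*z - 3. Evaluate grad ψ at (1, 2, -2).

∂ψ/∂x = -50*x + 5
∂ψ/∂y = 0
∂ψ/∂z = 5
∇ψ = (-50*x + 5, 0, 5)
At (1, 2, -2): (-45, 0, 5).

(-45, 0, 5)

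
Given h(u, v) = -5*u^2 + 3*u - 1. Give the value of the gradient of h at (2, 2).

(-17, 0)

∂h/∂u = -10*u + 3
∂h/∂v = 0
∇h = (-10*u + 3, 0)
At (2, 2): (-17, 0).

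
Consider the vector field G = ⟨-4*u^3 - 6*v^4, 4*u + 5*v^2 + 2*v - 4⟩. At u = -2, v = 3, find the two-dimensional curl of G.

652

∂G₂/∂u = 4
∂G₁/∂v = -24*v^3
Scalar curl = 24*v^3 + 4
At (-2, 3): 652.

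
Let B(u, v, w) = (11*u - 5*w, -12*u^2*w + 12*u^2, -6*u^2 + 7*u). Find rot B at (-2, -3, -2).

(48, -36, -144)

(∇×B)₁ = ∂B₃/∂v − ∂B₂/∂w = 12*u^2
(∇×B)₂ = ∂B₁/∂w − ∂B₃/∂u = 12*u - 12
(∇×B)₃ = ∂B₂/∂u − ∂B₁/∂v = -24*u*w + 24*u
∇×B = (12*u^2, 12*u - 12, -24*u*w + 24*u)
At (-2, -3, -2): (48, -36, -144).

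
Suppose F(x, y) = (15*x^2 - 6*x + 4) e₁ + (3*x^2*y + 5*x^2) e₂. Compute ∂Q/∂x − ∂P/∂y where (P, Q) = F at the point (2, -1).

∂F₂/∂x = 6*x*y + 10*x
∂F₁/∂y = 0
Scalar curl = 6*x*y + 10*x
At (2, -1): 8.

8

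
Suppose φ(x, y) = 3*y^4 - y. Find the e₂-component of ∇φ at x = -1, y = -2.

(∇φ)_2 = ∂φ/∂y = 12*y^3 - 1
At (-1, -2): -97.

-97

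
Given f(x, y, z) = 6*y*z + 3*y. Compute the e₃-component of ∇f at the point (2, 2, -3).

12

(∇f)_3 = ∂f/∂z = 6*y
At (2, 2, -3): 12.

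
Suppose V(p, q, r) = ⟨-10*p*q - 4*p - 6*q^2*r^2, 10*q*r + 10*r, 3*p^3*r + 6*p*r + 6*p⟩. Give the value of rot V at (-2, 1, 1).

(-20, -60, -8)

(∇×V)₁ = ∂V₃/∂q − ∂V₂/∂r = -10*q - 10
(∇×V)₂ = ∂V₁/∂r − ∂V₃/∂p = -9*p^2*r - 12*q^2*r - 6*r - 6
(∇×V)₃ = ∂V₂/∂p − ∂V₁/∂q = 10*p + 12*q*r^2
∇×V = (-10*q - 10, -9*p^2*r - 12*q^2*r - 6*r - 6, 10*p + 12*q*r^2)
At (-2, 1, 1): (-20, -60, -8).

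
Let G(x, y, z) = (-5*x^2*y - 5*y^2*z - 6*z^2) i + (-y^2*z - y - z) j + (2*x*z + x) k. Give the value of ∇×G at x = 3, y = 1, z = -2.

(∇×G)₁ = ∂G₃/∂y − ∂G₂/∂z = y^2 + 1
(∇×G)₂ = ∂G₁/∂z − ∂G₃/∂x = -5*y^2 - 14*z - 1
(∇×G)₃ = ∂G₂/∂x − ∂G₁/∂y = 5*x^2 + 10*y*z
∇×G = (y^2 + 1, -5*y^2 - 14*z - 1, 5*x^2 + 10*y*z)
At (3, 1, -2): (2, 22, 25).

(2, 22, 25)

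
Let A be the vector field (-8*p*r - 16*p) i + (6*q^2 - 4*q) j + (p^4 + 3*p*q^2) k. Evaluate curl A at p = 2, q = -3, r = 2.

(∇×A)₁ = ∂A₃/∂q − ∂A₂/∂r = 6*p*q
(∇×A)₂ = ∂A₁/∂r − ∂A₃/∂p = -4*p^3 - 8*p - 3*q^2
(∇×A)₃ = ∂A₂/∂p − ∂A₁/∂q = 0
∇×A = (6*p*q, -4*p^3 - 8*p - 3*q^2, 0)
At (2, -3, 2): (-36, -75, 0).

(-36, -75, 0)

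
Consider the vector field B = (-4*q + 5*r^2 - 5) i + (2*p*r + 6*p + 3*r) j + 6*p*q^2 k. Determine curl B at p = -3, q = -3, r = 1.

(111, -44, 12)

(∇×B)₁ = ∂B₃/∂q − ∂B₂/∂r = 12*p*q - 2*p - 3
(∇×B)₂ = ∂B₁/∂r − ∂B₃/∂p = -6*q^2 + 10*r
(∇×B)₃ = ∂B₂/∂p − ∂B₁/∂q = 2*r + 10
∇×B = (12*p*q - 2*p - 3, -6*q^2 + 10*r, 2*r + 10)
At (-3, -3, 1): (111, -44, 12).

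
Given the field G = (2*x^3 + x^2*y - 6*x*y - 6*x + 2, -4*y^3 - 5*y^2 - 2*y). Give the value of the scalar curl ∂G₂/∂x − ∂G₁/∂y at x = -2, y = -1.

-16

∂G₂/∂x = 0
∂G₁/∂y = x^2 - 6*x
Scalar curl = -x^2 + 6*x
At (-2, -1): -16.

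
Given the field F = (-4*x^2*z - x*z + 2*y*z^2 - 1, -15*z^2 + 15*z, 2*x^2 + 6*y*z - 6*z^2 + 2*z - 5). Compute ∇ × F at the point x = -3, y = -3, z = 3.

(93, -57, -18)

(∇×F)₁ = ∂F₃/∂y − ∂F₂/∂z = 36*z - 15
(∇×F)₂ = ∂F₁/∂z − ∂F₃/∂x = -4*x^2 - 5*x + 4*y*z
(∇×F)₃ = ∂F₂/∂x − ∂F₁/∂y = -2*z^2
∇×F = (36*z - 15, -4*x^2 - 5*x + 4*y*z, -2*z^2)
At (-3, -3, 3): (93, -57, -18).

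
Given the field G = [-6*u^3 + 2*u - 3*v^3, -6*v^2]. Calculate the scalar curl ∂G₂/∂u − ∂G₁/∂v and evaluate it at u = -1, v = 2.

36

∂G₂/∂u = 0
∂G₁/∂v = -9*v^2
Scalar curl = 9*v^2
At (-1, 2): 36.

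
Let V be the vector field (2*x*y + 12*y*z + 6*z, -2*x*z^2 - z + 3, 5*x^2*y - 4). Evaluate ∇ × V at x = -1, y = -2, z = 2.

(∇×V)₁ = ∂V₃/∂y − ∂V₂/∂z = 5*x^2 + 4*x*z + 1
(∇×V)₂ = ∂V₁/∂z − ∂V₃/∂x = -10*x*y + 12*y + 6
(∇×V)₃ = ∂V₂/∂x − ∂V₁/∂y = -2*x - 2*z^2 - 12*z
∇×V = (5*x^2 + 4*x*z + 1, -10*x*y + 12*y + 6, -2*x - 2*z^2 - 12*z)
At (-1, -2, 2): (-2, -38, -30).

(-2, -38, -30)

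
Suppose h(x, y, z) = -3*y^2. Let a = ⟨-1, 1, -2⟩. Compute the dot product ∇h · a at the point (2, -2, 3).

∂h/∂x = 0
∂h/∂y = -6*y
∂h/∂z = 0
∇h at (2, -2, 3) = (0, 12, 0)
∇h · a = (0)(-1) + (12)(1) + (0)(-2) = 12

12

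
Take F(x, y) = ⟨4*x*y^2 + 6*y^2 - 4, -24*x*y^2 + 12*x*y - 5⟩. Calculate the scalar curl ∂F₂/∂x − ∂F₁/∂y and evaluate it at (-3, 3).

∂F₂/∂x = -24*y^2 + 12*y
∂F₁/∂y = 8*x*y + 12*y
Scalar curl = -8*x*y - 24*y^2
At (-3, 3): -144.

-144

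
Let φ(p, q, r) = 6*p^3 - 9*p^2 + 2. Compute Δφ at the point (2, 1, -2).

54

∂²φ/∂p² = 18*(2*p - 1)
∂²φ/∂q² = 0
∂²φ/∂r² = 0
∇²φ = 36*p - 18
At (2, 1, -2): 54.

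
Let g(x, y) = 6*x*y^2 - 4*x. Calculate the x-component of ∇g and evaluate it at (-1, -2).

20

(∇g)_1 = ∂g/∂x = 6*y^2 - 4
At (-1, -2): 20.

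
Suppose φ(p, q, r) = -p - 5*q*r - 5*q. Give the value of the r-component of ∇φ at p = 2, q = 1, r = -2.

(∇φ)_3 = ∂φ/∂r = -5*q
At (2, 1, -2): -5.

-5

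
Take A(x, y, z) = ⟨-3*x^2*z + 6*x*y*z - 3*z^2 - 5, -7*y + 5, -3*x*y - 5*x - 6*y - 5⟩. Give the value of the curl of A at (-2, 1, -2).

(∇×A)₁ = ∂A₃/∂y − ∂A₂/∂z = -3*x - 6
(∇×A)₂ = ∂A₁/∂z − ∂A₃/∂x = -3*x^2 + 6*x*y + 3*y - 6*z + 5
(∇×A)₃ = ∂A₂/∂x − ∂A₁/∂y = -6*x*z
∇×A = (-3*x - 6, -3*x^2 + 6*x*y + 3*y - 6*z + 5, -6*x*z)
At (-2, 1, -2): (0, -4, -24).

(0, -4, -24)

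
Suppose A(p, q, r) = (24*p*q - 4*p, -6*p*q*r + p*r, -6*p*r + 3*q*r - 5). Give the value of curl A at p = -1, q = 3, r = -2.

(∇×A)₁ = ∂A₃/∂q − ∂A₂/∂r = 6*p*q - p + 3*r
(∇×A)₂ = ∂A₁/∂r − ∂A₃/∂p = 6*r
(∇×A)₃ = ∂A₂/∂p − ∂A₁/∂q = -24*p - 6*q*r + r
∇×A = (6*p*q - p + 3*r, 6*r, -24*p - 6*q*r + r)
At (-1, 3, -2): (-23, -12, 58).

(-23, -12, 58)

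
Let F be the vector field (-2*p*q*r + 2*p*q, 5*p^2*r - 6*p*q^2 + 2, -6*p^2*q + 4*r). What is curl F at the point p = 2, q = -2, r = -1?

(-44, -40, -52)

(∇×F)₁ = ∂F₃/∂q − ∂F₂/∂r = -11*p^2
(∇×F)₂ = ∂F₁/∂r − ∂F₃/∂p = 10*p*q
(∇×F)₃ = ∂F₂/∂p − ∂F₁/∂q = 12*p*r - 2*p - 6*q^2
∇×F = (-11*p^2, 10*p*q, 12*p*r - 2*p - 6*q^2)
At (2, -2, -1): (-44, -40, -52).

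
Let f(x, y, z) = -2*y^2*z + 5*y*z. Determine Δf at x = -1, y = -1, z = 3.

-12

∂²f/∂x² = 0
∂²f/∂y² = -4*z
∂²f/∂z² = 0
∇²f = -4*z
At (-1, -1, 3): -12.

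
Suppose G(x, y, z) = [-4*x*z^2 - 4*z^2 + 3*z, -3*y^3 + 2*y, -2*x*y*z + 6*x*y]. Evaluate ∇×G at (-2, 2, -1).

(-16, -21, 0)

(∇×G)₁ = ∂G₃/∂y − ∂G₂/∂z = -2*x*z + 6*x
(∇×G)₂ = ∂G₁/∂z − ∂G₃/∂x = -8*x*z + 2*y*z - 6*y - 8*z + 3
(∇×G)₃ = ∂G₂/∂x − ∂G₁/∂y = 0
∇×G = (-2*x*z + 6*x, -8*x*z + 2*y*z - 6*y - 8*z + 3, 0)
At (-2, 2, -1): (-16, -21, 0).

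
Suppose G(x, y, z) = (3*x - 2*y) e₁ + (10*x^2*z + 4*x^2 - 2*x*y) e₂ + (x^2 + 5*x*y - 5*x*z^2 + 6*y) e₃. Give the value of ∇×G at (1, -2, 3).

(∇×G)₁ = ∂G₃/∂y − ∂G₂/∂z = -10*x^2 + 5*x + 6
(∇×G)₂ = ∂G₁/∂z − ∂G₃/∂x = -2*x - 5*y + 5*z^2
(∇×G)₃ = ∂G₂/∂x − ∂G₁/∂y = 20*x*z + 8*x - 2*y + 2
∇×G = (-10*x^2 + 5*x + 6, -2*x - 5*y + 5*z^2, 20*x*z + 8*x - 2*y + 2)
At (1, -2, 3): (1, 53, 74).

(1, 53, 74)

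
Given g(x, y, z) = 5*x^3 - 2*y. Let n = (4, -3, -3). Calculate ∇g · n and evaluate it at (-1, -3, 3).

∂g/∂x = 15*x^2
∂g/∂y = -2
∂g/∂z = 0
∇g at (-1, -3, 3) = (15, -2, 0)
∇g · n = (15)(4) + (-2)(-3) + (0)(-3) = 66

66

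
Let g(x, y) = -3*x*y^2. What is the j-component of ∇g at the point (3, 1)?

(∇g)_2 = ∂g/∂y = -6*x*y
At (3, 1): -18.

-18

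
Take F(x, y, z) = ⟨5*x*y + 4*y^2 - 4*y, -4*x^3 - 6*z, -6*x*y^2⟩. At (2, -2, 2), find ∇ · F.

-10

∂F₁/∂x = 5*y
∂F₂/∂y = 0
∂F₃/∂z = 0
∇·F = 5*y
At (2, -2, 2): -10.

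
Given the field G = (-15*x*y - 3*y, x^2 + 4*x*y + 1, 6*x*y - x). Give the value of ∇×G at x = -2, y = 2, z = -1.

(∇×G)₁ = ∂G₃/∂y − ∂G₂/∂z = 6*x
(∇×G)₂ = ∂G₁/∂z − ∂G₃/∂x = -6*y + 1
(∇×G)₃ = ∂G₂/∂x − ∂G₁/∂y = 17*x + 4*y + 3
∇×G = (6*x, -6*y + 1, 17*x + 4*y + 3)
At (-2, 2, -1): (-12, -11, -23).

(-12, -11, -23)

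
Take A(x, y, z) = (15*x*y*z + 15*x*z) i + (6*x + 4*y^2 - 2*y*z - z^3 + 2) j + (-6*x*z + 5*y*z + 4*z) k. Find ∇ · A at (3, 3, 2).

141

∂A₁/∂x = 15*y*z + 15*z
∂A₂/∂y = 8*y - 2*z
∂A₃/∂z = -6*x + 5*y + 4
∇·A = -6*x + 15*y*z + 13*y + 13*z + 4
At (3, 3, 2): 141.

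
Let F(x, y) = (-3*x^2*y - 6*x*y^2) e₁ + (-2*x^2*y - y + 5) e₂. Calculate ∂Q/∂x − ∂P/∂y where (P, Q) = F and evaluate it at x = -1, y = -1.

11

∂F₂/∂x = -4*x*y
∂F₁/∂y = -3*x^2 - 12*x*y
Scalar curl = 3*x^2 + 8*x*y
At (-1, -1): 11.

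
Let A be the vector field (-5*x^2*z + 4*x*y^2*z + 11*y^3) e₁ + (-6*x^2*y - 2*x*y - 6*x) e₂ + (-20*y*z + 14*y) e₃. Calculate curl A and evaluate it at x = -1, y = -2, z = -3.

(74, -21, -110)

(∇×A)₁ = ∂A₃/∂y − ∂A₂/∂z = -20*z + 14
(∇×A)₂ = ∂A₁/∂z − ∂A₃/∂x = -5*x^2 + 4*x*y^2
(∇×A)₃ = ∂A₂/∂x − ∂A₁/∂y = -8*x*y*z - 12*x*y - 33*y^2 - 2*y - 6
∇×A = (-20*z + 14, -5*x^2 + 4*x*y^2, -8*x*y*z - 12*x*y - 33*y^2 - 2*y - 6)
At (-1, -2, -3): (74, -21, -110).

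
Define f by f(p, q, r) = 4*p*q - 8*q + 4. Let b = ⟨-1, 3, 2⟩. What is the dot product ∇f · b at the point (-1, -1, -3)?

-32

∂f/∂p = 4*q
∂f/∂q = 4*p - 8
∂f/∂r = 0
∇f at (-1, -1, -3) = (-4, -12, 0)
∇f · b = (-4)(-1) + (-12)(3) + (0)(2) = -32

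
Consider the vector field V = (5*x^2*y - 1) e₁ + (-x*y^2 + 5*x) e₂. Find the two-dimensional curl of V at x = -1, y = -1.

∂V₂/∂x = -y^2 + 5
∂V₁/∂y = 5*x^2
Scalar curl = -5*x^2 - y^2 + 5
At (-1, -1): -1.

-1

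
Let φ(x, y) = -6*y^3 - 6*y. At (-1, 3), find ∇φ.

(0, -168)

∂φ/∂x = 0
∂φ/∂y = -18*y^2 - 6
∇φ = (0, -18*y^2 - 6)
At (-1, 3): (0, -168).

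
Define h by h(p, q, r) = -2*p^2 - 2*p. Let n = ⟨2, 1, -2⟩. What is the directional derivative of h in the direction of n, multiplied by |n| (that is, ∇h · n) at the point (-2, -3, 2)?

12

∂h/∂p = -4*p - 2
∂h/∂q = 0
∂h/∂r = 0
∇h at (-2, -3, 2) = (6, 0, 0)
∇h · n = (6)(2) + (0)(1) + (0)(-2) = 12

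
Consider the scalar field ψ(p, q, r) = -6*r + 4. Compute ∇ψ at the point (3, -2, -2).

∂ψ/∂p = 0
∂ψ/∂q = 0
∂ψ/∂r = -6
∇ψ = (0, 0, -6)
At (3, -2, -2): (0, 0, -6).

(0, 0, -6)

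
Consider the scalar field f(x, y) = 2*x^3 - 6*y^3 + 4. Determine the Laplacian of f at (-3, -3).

72

∂²f/∂x² = 12*x
∂²f/∂y² = -36*y
∇²f = 12*x - 36*y
At (-3, -3): 72.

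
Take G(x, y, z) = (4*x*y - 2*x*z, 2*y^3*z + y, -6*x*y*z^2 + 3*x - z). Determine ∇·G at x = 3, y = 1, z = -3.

100

∂G₁/∂x = 4*y - 2*z
∂G₂/∂y = 6*y^2*z + 1
∂G₃/∂z = -12*x*y*z - 1
∇·G = -12*x*y*z + 6*y^2*z + 4*y - 2*z
At (3, 1, -3): 100.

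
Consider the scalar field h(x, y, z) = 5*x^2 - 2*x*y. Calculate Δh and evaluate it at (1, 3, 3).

∂²h/∂x² = 10
∂²h/∂y² = 0
∂²h/∂z² = 0
∇²h = 10
At (1, 3, 3): 10.

10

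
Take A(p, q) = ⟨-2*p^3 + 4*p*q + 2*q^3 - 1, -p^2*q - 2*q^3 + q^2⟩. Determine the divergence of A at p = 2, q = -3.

-100

∂A₁/∂p = -6*p^2 + 4*q
∂A₂/∂q = -p^2 - 6*q^2 + 2*q
∇·A = -7*p^2 - 6*q^2 + 6*q
At (2, -3): -100.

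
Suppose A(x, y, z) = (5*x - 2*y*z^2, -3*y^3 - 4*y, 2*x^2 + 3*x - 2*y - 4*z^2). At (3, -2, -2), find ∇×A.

(-2, -31, 8)

(∇×A)₁ = ∂A₃/∂y − ∂A₂/∂z = -2
(∇×A)₂ = ∂A₁/∂z − ∂A₃/∂x = -4*x - 4*y*z - 3
(∇×A)₃ = ∂A₂/∂x − ∂A₁/∂y = 2*z^2
∇×A = (-2, -4*x - 4*y*z - 3, 2*z^2)
At (3, -2, -2): (-2, -31, 8).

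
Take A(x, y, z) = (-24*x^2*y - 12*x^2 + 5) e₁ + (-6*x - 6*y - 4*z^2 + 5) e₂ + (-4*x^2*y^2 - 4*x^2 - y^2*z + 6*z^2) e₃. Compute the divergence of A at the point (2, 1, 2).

-127

∂A₁/∂x = -48*x*y - 24*x
∂A₂/∂y = -6
∂A₃/∂z = -y^2 + 12*z
∇·A = -48*x*y - 24*x - y^2 + 12*z - 6
At (2, 1, 2): -127.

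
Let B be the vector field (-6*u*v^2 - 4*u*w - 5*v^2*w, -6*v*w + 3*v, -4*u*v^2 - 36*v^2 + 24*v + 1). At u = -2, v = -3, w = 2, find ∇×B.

(174, -1, 12)

(∇×B)₁ = ∂B₃/∂v − ∂B₂/∂w = -8*u*v - 66*v + 24
(∇×B)₂ = ∂B₁/∂w − ∂B₃/∂u = -4*u - v^2
(∇×B)₃ = ∂B₂/∂u − ∂B₁/∂v = 12*u*v + 10*v*w
∇×B = (-8*u*v - 66*v + 24, -4*u - v^2, 12*u*v + 10*v*w)
At (-2, -3, 2): (174, -1, 12).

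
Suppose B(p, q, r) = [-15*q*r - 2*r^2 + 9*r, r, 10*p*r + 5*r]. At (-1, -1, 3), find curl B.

(-1, -18, 45)

(∇×B)₁ = ∂B₃/∂q − ∂B₂/∂r = -1
(∇×B)₂ = ∂B₁/∂r − ∂B₃/∂p = -15*q - 14*r + 9
(∇×B)₃ = ∂B₂/∂p − ∂B₁/∂q = 15*r
∇×B = (-1, -15*q - 14*r + 9, 15*r)
At (-1, -1, 3): (-1, -18, 45).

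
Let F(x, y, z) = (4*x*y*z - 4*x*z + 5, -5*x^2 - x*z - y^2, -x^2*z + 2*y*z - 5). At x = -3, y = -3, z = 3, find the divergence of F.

-57

∂F₁/∂x = 4*y*z - 4*z
∂F₂/∂y = -2*y
∂F₃/∂z = -x^2 + 2*y
∇·F = -x^2 + 4*y*z - 4*z
At (-3, -3, 3): -57.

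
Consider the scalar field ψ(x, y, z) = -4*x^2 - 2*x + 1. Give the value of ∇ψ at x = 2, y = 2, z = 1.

∂ψ/∂x = -8*x - 2
∂ψ/∂y = 0
∂ψ/∂z = 0
∇ψ = (-8*x - 2, 0, 0)
At (2, 2, 1): (-18, 0, 0).

(-18, 0, 0)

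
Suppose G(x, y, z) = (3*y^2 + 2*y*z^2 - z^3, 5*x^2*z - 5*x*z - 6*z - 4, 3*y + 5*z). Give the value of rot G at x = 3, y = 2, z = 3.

(∇×G)₁ = ∂G₃/∂y − ∂G₂/∂z = -5*x^2 + 5*x + 9
(∇×G)₂ = ∂G₁/∂z − ∂G₃/∂x = 4*y*z - 3*z^2
(∇×G)₃ = ∂G₂/∂x − ∂G₁/∂y = 10*x*z - 6*y - 2*z^2 - 5*z
∇×G = (-5*x^2 + 5*x + 9, 4*y*z - 3*z^2, 10*x*z - 6*y - 2*z^2 - 5*z)
At (3, 2, 3): (-21, -3, 45).

(-21, -3, 45)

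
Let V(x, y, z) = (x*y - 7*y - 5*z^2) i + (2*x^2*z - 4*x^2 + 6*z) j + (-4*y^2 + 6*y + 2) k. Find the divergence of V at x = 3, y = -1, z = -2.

∂V₁/∂x = y
∂V₂/∂y = 0
∂V₃/∂z = 0
∇·V = y
At (3, -1, -2): -1.

-1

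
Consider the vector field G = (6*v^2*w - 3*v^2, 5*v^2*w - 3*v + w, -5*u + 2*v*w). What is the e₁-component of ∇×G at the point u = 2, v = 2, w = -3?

(∇×G)_1 = ∂G₃/∂v − ∂G₂/∂w
= 2*w − (5*v^2 + 1)
= -5*v^2 + 2*w - 1
At (2, 2, -3): -27.

-27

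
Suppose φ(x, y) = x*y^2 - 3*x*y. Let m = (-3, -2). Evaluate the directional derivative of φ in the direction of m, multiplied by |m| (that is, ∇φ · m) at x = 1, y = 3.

∂φ/∂x = y^2 - 3*y
∂φ/∂y = 2*x*y - 3*x
∇φ at (1, 3) = (0, 3)
∇φ · m = (0)(-3) + (3)(-2) = -6

-6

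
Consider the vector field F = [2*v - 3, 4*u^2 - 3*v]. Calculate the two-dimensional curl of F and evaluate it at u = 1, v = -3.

6

∂F₂/∂u = 8*u
∂F₁/∂v = 2
Scalar curl = 8*u - 2
At (1, -3): 6.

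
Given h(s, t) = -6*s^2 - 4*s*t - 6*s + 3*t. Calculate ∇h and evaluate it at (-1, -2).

(14, 7)

∂h/∂s = -12*s - 4*t - 6
∂h/∂t = -4*s + 3
∇h = (-12*s - 4*t - 6, -4*s + 3)
At (-1, -2): (14, 7).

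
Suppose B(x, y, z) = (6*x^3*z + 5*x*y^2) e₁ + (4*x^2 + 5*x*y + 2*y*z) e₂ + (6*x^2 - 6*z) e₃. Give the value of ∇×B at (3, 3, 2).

(-6, 126, -51)

(∇×B)₁ = ∂B₃/∂y − ∂B₂/∂z = -2*y
(∇×B)₂ = ∂B₁/∂z − ∂B₃/∂x = 6*x^3 - 12*x
(∇×B)₃ = ∂B₂/∂x − ∂B₁/∂y = -10*x*y + 8*x + 5*y
∇×B = (-2*y, 6*x^3 - 12*x, -10*x*y + 8*x + 5*y)
At (3, 3, 2): (-6, 126, -51).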